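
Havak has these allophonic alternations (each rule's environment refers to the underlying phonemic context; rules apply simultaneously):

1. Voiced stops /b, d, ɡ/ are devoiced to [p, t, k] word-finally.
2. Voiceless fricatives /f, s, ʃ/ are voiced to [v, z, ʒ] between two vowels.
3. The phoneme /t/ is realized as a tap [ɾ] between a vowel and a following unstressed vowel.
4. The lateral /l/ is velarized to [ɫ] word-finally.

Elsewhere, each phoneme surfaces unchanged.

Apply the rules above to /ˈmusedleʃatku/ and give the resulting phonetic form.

/m/ — not in any rule's target class → [m].
/u/ stays [u].
/s/ (between /u/ and /e/) occurs between two vowels → [z] by rule 2.
/e/ (between /s/ and /d/): no rule targets it → [e].
/d/ (between /e/ and /l/) fails the environment for rule 1, so it stays [d].
/l/ — between /d/ and /e/; rule 4 does not apply here → [l].
/e/ — not in any rule's target class → [e].
/ʃ/ (between /e/ and /a/) occurs between two vowels → [ʒ] by rule 2.
/a/ stays [a].
/t/ — between /a/ and /k/; rule 3 does not apply here → [t].
/k/ (between /t/ and /u/) is unaffected → [k].
/u/ (word-final): no rule targets it → [u].

[ˈmuzedleʒatku]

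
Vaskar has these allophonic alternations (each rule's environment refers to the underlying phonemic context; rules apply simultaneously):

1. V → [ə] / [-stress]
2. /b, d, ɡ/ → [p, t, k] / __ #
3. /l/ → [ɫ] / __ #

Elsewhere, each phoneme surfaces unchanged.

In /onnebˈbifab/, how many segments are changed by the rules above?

Segments that undergo a rule: /o/ → [ə] (rule 1); /e/ → [ə] (rule 1); /a/ → [ə] (rule 1); /b/ → [p] (rule 2).
All other segments surface unchanged.

4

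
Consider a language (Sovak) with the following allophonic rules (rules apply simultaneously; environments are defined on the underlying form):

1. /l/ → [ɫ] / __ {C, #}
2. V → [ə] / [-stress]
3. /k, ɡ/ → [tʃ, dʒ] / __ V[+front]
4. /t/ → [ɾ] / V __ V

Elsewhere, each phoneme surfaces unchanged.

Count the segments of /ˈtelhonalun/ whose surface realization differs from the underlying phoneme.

4

Segments that undergo a rule: /l/ → [ɫ] (rule 1); /o/ → [ə] (rule 2); /a/ → [ə] (rule 2); /u/ → [ə] (rule 2).
All other segments surface unchanged.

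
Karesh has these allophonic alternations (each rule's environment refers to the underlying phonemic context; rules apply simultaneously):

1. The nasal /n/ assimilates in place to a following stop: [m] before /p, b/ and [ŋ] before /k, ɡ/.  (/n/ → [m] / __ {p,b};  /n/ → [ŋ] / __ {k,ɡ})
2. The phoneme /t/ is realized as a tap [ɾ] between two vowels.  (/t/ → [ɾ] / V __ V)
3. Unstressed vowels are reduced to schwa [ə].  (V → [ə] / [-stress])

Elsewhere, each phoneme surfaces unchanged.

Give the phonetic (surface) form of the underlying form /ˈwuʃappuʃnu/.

[ˈwuʃəppəʃnə]

/w/ (word-initial): no rule targets it → [w].
/u/ (between /w/ and /ʃ/): rule 3 targets it, but not in an unstressed syllable → unchanged [u].
/ʃ/ (between /u/ and /a/) is unaffected → [ʃ].
/a/ (between /ʃ/ and /p/): in an unstressed syllable, so rule 3 applies → [ə].
/p/ stays [p].
/p/ stays [p].
/u/ (between /p/ and /ʃ/): in an unstressed syllable, so rule 3 applies → [ə].
/ʃ/ (between /u/ and /n/) is unaffected → [ʃ].
/n/ (between /ʃ/ and /u/) fails the environment for rule 1, so it stays [n].
/u/ (word-final) occurs in an unstressed syllable → [ə] by rule 3.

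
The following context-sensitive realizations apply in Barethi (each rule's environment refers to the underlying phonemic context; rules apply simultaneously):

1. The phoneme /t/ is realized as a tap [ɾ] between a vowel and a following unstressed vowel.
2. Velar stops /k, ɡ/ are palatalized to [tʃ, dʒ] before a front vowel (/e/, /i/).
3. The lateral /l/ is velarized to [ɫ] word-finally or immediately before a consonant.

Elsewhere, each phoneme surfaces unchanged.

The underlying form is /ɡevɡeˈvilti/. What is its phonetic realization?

/ɡ/ (word-initial) occurs before a front vowel → [dʒ] by rule 2.
/e/ stays [e].
/v/ stays [v].
/ɡ/ meets the environment for rule 2 (before a front vowel) → [dʒ].
/e/ stays [e].
/v/ — not in any rule's target class → [v].
/i/ — not in any rule's target class → [i].
/l/ (between /i/ and /t/): word-finally or immediately before a consonant, so rule 3 applies → [ɫ].
/t/ — between /l/ and /i/; rule 1 does not apply here → [t].
/i/ (word-final) is unaffected → [i].

[dʒevdʒeˈviɫti]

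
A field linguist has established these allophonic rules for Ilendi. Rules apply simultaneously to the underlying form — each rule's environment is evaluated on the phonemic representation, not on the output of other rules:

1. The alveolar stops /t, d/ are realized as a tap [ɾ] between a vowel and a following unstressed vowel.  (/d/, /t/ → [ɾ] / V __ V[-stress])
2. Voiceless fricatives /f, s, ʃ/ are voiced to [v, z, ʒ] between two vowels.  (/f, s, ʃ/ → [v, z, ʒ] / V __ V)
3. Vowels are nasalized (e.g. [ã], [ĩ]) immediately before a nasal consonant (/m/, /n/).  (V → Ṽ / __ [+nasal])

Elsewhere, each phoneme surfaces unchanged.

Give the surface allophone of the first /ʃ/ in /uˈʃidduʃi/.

[ʒ]

Rule 2 applies to /ʃ/ (between /u/ and /i/: between two vowels) → [ʒ].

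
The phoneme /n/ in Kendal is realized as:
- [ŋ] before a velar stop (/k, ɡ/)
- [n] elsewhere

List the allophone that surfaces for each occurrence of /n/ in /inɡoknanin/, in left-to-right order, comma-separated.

Occurrence 1 (position 2): before a velar stop → [ŋ].
Occurrence 2 (position 6): no conditioning environment matches → elsewhere allophone [n].
Occurrence 3 (position 8): no conditioning environment matches → elsewhere allophone [n].
Occurrence 4 (position 10): no conditioning environment matches → elsewhere allophone [n].

[ŋ], [n], [n], [n]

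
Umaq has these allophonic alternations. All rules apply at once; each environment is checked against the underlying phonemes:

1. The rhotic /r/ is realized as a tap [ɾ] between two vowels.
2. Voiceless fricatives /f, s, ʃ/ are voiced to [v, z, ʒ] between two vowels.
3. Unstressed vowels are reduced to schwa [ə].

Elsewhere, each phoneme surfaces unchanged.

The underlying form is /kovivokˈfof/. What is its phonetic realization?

/k/ stays [k].
/o/ — between /k/ and /v/, in an unstressed syllable — surfaces as [ə] (rule 3).
/v/ stays [v].
Rule 3 applies to /i/ (between /v/ and /v/: in an unstressed syllable) → [ə].
/v/ (between /i/ and /o/) is unaffected → [v].
/o/ — between /v/ and /k/, in an unstressed syllable — surfaces as [ə] (rule 3).
/k/ (between /o/ and /f/) is unaffected → [k].
/f/ (between /k/ and /o/): rule 2 targets it, but not between two vowels → unchanged [f].
/o/ (between /f/ and /f/) fails the environment for rule 3, so it stays [o].
/f/ (word-final): rule 2 targets it, but not between two vowels → unchanged [f].

[kəvəvəkˈfof]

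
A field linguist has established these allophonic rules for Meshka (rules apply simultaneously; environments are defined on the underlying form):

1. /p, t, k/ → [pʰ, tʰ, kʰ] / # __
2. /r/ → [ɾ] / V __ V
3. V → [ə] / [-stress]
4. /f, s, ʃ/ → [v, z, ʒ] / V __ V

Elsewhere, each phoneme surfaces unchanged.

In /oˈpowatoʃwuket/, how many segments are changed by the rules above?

Segments that undergo a rule: /o/ → [ə] (rule 3); /a/ → [ə] (rule 3); /o/ → [ə] (rule 3); /u/ → [ə] (rule 3); /e/ → [ə] (rule 3).
All other segments surface unchanged.

5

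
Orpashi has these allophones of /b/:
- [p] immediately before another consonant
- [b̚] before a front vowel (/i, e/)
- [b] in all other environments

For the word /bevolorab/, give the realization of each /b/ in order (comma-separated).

Occurrence 1 (position 1): before a front vowel (/i, e/) → [b̚].
Occurrence 2 (position 9): no conditioning environment matches → elsewhere allophone [b].

[b̚], [b]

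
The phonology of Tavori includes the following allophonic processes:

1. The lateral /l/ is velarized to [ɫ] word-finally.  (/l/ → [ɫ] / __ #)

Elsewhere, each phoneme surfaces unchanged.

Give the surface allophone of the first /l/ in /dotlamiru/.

/l/ (between /t/ and /a/) is in the target of rule 1 but the environment (word-finally) is not met → [l].

[l]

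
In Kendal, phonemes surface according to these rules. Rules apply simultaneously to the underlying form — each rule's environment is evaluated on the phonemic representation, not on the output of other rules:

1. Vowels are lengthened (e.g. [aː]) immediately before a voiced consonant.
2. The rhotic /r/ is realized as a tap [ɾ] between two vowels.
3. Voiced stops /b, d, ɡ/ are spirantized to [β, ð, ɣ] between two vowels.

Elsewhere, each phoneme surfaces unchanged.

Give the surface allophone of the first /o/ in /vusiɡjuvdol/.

/o/ — between /d/ and /l/, before a voiced consonant — surfaces as [oː] (rule 1).

[oː]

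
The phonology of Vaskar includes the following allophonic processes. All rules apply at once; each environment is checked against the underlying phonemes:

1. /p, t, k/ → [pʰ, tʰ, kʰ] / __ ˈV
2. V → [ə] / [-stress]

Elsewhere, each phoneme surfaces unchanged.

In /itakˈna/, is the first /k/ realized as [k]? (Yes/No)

/k/ (between /a/ and /n/) fails the environment for rule 1, so it stays [k].
The actual realization is [k], which matches [k].

Yes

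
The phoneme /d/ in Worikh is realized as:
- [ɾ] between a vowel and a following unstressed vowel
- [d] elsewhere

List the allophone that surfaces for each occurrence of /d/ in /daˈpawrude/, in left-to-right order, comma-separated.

[d], [ɾ]

Occurrence 1 (position 1): no conditioning environment matches → elsewhere allophone [d].
Occurrence 2 (position 8): between a vowel and a following unstressed vowel → [ɾ].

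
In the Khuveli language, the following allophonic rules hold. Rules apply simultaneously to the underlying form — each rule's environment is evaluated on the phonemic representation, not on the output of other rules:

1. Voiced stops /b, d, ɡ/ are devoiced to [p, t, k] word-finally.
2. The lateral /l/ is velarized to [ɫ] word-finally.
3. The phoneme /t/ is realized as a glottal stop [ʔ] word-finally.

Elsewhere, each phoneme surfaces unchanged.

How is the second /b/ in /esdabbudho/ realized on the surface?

/b/ — between /b/ and /u/; rule 1 does not apply here → [b].

[b]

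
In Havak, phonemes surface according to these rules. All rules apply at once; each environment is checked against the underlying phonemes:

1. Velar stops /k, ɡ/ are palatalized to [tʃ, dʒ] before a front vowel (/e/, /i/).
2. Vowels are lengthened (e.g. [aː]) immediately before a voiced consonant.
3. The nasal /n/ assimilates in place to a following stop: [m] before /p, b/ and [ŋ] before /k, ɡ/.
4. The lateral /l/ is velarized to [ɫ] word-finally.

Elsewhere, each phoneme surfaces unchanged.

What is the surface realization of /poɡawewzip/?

[poːɡaːweːwzip]

/p/ — not in any rule's target class → [p].
Rule 2 applies to /o/ (between /p/ and /ɡ/: before a voiced consonant) → [oː].
/ɡ/ (between /o/ and /a/) is in the target of rule 1 but the environment (before a front vowel) is not met → [ɡ].
/a/ (between /ɡ/ and /w/): before a voiced consonant, so rule 2 applies → [aː].
/w/ — not in any rule's target class → [w].
/e/ (between /w/ and /w/) occurs before a voiced consonant → [eː] by rule 2.
/w/ (between /e/ and /z/) is unaffected → [w].
/z/ (between /w/ and /i/) is unaffected → [z].
/i/ (between /z/ and /p/) fails the environment for rule 2, so it stays [i].
/p/ (word-final) is unaffected → [p].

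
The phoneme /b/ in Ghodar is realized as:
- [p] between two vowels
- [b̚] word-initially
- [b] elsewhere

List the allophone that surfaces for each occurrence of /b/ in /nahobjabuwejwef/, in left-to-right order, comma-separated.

Occurrence 1 (position 5): no conditioning environment matches → elsewhere allophone [b].
Occurrence 2 (position 8): between two vowels → [p].

[b], [p]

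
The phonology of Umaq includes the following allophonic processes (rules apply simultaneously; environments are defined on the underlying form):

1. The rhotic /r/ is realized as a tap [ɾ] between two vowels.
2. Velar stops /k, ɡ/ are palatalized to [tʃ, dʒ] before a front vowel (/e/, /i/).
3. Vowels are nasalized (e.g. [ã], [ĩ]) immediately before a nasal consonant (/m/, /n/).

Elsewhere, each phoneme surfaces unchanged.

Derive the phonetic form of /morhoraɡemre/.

[morhoɾadʒẽmre]

/m/ — not in any rule's target class → [m].
/o/ (between /m/ and /r/): rule 3 targets it, but not before a nasal consonant → unchanged [o].
/r/ — between /o/ and /h/; rule 1 does not apply here → [r].
/h/ stays [h].
/o/ (between /h/ and /r/): rule 3 targets it, but not before a nasal consonant → unchanged [o].
/r/ (between /o/ and /a/) occurs between two vowels → [ɾ] by rule 1.
/a/ (between /r/ and /ɡ/) fails the environment for rule 3, so it stays [a].
/ɡ/ meets the environment for rule 2 (before a front vowel) → [dʒ].
Rule 3 applies to /e/ (between /ɡ/ and /m/: before a nasal consonant) → [ẽ].
/m/ stays [m].
/r/ — between /m/ and /e/; rule 1 does not apply here → [r].
/e/ (word-final) is in the target of rule 3 but the environment (before a nasal consonant) is not met → [e].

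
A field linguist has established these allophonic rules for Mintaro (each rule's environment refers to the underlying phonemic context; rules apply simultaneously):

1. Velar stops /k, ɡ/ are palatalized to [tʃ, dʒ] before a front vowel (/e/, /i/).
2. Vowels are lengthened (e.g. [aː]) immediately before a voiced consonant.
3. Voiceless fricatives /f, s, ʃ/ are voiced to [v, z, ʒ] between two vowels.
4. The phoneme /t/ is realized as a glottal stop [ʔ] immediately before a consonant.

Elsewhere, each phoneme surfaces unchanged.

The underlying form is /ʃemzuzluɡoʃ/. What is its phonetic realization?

[ʃeːmzuːzluːɡoʃ]

/ʃ/ — word-initial; rule 3 does not apply here → [ʃ].
/e/ meets the environment for rule 2 (before a voiced consonant) → [eː].
/m/ (between /e/ and /z/) is unaffected → [m].
/z/ stays [z].
/u/ meets the environment for rule 2 (before a voiced consonant) → [uː].
/z/ (between /u/ and /l/): no rule targets it → [z].
/l/ (between /z/ and /u/): no rule targets it → [l].
Rule 2 applies to /u/ (between /l/ and /ɡ/: before a voiced consonant) → [uː].
/ɡ/ (between /u/ and /o/) is in the target of rule 1 but the environment (before a front vowel) is not met → [ɡ].
/o/ (between /ɡ/ and /ʃ/): rule 2 targets it, but not before a voiced consonant → unchanged [o].
/ʃ/ — word-final; rule 3 does not apply here → [ʃ].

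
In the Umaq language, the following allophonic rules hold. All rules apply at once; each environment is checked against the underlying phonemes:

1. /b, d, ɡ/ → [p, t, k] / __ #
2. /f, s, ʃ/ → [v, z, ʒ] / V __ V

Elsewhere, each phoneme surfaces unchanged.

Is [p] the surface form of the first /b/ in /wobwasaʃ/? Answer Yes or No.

/b/ (between /o/ and /w/) is in the target of rule 1 but the environment (word-finally) is not met → [b].
The actual realization is [b], not [p].

No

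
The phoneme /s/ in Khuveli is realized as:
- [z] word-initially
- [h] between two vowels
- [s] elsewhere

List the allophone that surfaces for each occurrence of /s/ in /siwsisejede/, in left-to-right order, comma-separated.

Occurrence 1 (position 1): word-initially → [z].
Occurrence 2 (position 4): no conditioning environment matches → elsewhere allophone [s].
Occurrence 3 (position 6): between two vowels → [h].

[z], [s], [h]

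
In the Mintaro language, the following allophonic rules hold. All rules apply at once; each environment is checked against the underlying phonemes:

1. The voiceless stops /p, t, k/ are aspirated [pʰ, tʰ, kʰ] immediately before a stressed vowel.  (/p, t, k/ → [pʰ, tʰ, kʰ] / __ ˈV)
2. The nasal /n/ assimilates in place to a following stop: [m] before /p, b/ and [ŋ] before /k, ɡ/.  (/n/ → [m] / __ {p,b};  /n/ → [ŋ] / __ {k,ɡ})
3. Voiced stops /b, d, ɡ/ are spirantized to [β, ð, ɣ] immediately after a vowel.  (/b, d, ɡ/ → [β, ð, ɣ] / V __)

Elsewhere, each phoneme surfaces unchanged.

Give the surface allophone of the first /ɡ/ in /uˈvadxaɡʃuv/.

Rule 3 applies to /ɡ/ (between /a/ and /ʃ/: immediately after a vowel) → [ɣ].

[ɣ]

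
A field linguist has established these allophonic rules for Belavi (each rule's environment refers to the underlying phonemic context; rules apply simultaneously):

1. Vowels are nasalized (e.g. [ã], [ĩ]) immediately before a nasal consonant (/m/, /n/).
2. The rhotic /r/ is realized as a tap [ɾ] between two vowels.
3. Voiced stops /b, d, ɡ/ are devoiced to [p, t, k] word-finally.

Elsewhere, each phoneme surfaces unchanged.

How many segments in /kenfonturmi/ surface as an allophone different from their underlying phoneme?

2

Segments that undergo a rule: /e/ → [ẽ] (rule 1); /o/ → [õ] (rule 1).
All other segments surface unchanged.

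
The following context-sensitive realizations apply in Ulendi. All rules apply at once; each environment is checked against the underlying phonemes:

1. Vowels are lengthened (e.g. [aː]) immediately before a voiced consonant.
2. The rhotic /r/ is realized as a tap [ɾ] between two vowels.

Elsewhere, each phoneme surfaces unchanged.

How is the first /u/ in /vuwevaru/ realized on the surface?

/u/ (between /v/ and /w/) occurs before a voiced consonant → [uː] by rule 1.

[uː]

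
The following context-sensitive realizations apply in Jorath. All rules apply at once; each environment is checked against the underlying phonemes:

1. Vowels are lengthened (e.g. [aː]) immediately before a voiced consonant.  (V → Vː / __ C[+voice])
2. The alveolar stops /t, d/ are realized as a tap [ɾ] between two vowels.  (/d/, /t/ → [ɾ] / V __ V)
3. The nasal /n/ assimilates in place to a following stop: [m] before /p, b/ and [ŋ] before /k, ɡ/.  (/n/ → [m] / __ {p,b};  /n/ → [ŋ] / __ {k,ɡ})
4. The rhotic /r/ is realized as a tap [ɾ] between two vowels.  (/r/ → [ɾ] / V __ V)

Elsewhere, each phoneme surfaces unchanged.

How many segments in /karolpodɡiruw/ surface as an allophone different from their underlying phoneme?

Segments that undergo a rule: /a/ → [aː] (rule 1); /r/ → [ɾ] (rule 4); /o/ → [oː] (rule 1); /o/ → [oː] (rule 1); /i/ → [iː] (rule 1); /r/ → [ɾ] (rule 4); /u/ → [uː] (rule 1).
All other segments surface unchanged.

7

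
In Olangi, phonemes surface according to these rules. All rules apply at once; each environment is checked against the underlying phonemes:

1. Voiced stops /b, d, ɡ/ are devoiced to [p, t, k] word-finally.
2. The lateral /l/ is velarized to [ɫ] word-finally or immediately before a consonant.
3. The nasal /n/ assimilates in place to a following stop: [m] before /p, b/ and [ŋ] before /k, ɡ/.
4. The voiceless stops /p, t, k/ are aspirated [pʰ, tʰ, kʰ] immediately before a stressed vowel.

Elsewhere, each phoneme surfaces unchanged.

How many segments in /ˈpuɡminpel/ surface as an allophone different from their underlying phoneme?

3

Segments that undergo a rule: /p/ → [pʰ] (rule 4); /n/ → [m] (rule 3); /l/ → [ɫ] (rule 2).
All other segments surface unchanged.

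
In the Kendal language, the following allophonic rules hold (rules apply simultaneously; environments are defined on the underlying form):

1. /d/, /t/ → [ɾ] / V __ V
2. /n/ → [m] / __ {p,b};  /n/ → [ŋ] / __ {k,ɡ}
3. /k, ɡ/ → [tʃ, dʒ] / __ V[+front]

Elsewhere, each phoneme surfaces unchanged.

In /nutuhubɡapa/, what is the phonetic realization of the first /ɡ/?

/ɡ/ — between /b/ and /a/; rule 3 does not apply here → [ɡ].

[ɡ]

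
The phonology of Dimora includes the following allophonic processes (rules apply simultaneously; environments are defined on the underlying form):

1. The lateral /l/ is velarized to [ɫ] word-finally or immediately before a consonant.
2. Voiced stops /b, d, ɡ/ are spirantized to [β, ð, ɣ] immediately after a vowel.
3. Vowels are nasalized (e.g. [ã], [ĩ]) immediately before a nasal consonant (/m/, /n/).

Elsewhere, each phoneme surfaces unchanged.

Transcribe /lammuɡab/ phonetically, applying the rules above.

/l/ — word-initial; rule 1 does not apply here → [l].
/a/ meets the environment for rule 3 (before a nasal consonant) → [ã].
/u/ (between /m/ and /ɡ/) is in the target of rule 3 but the environment (before a nasal consonant) is not met → [u].
Rule 2 applies to /ɡ/ (between /u/ and /a/: immediately after a vowel) → [ɣ].
/a/ (between /ɡ/ and /b/) fails the environment for rule 3, so it stays [a].
/b/ — word-final, immediately after a vowel — surfaces as [β] (rule 2).

[lãmmuɣaβ]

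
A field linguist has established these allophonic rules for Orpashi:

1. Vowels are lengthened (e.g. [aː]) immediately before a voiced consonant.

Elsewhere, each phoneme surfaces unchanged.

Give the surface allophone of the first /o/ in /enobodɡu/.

/o/ (between /n/ and /b/): before a voiced consonant, so rule 1 applies → [oː].

[oː]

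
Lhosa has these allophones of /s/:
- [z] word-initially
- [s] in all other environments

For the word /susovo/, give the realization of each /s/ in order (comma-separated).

[z], [s]

Occurrence 1 (position 1): word-initially → [z].
Occurrence 2 (position 3): no conditioning environment matches → elsewhere allophone [s].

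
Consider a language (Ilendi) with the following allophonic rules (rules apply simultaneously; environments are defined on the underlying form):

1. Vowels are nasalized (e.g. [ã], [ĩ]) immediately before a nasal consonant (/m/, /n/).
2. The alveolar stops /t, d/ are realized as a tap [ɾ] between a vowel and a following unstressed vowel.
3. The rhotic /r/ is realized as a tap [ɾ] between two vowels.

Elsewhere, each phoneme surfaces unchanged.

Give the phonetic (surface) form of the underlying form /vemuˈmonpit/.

/v/ stays [v].
/e/ — between /v/ and /m/, before a nasal consonant — surfaces as [ẽ] (rule 1).
/m/ — not in any rule's target class → [m].
/u/ (between /m/ and /m/) occurs before a nasal consonant → [ũ] by rule 1.
/m/ (between /u/ and /o/) is unaffected → [m].
/o/ meets the environment for rule 1 (before a nasal consonant) → [õ].
/n/ (between /o/ and /p/): no rule targets it → [n].
/p/ stays [p].
/i/ (between /p/ and /t/): rule 1 targets it, but not before a nasal consonant → unchanged [i].
/t/ — word-final; rule 2 does not apply here → [t].

[vẽmũˈmõnpit]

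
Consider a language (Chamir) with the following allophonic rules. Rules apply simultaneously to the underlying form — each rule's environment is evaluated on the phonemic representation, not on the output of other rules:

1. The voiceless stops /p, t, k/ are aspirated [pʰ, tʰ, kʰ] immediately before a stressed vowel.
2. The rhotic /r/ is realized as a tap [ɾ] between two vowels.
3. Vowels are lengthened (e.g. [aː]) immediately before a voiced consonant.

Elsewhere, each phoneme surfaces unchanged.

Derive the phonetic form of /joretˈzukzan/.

/j/ (word-initial) is unaffected → [j].
/o/ (between /j/ and /r/) occurs before a voiced consonant → [oː] by rule 3.
/r/ (between /o/ and /e/) occurs between two vowels → [ɾ] by rule 2.
/e/ — between /r/ and /t/; rule 3 does not apply here → [e].
/t/ (between /e/ and /z/) fails the environment for rule 1, so it stays [t].
/z/ (between /t/ and /u/): no rule targets it → [z].
/u/ — between /z/ and /k/; rule 3 does not apply here → [u].
/k/ (between /u/ and /z/) fails the environment for rule 1, so it stays [k].
/z/ stays [z].
/a/ (between /z/ and /n/): before a voiced consonant, so rule 3 applies → [aː].
/n/ (word-final): no rule targets it → [n].

[joːɾetˈzukzaːn]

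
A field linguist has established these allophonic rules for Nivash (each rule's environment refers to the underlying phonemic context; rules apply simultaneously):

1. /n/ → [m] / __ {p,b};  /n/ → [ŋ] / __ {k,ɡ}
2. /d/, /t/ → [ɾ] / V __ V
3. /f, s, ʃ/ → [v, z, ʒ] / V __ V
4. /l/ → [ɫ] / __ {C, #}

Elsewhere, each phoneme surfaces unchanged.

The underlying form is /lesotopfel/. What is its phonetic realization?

/l/ (word-initial) is in the target of rule 4 but the environment (word-finally or immediately before a consonant) is not met → [l].
/e/ stays [e].
/s/ meets the environment for rule 3 (between two vowels) → [z].
/o/ stays [o].
/t/ meets the environment for rule 2 (between two vowels) → [ɾ].
/o/ — not in any rule's target class → [o].
/p/ stays [p].
/f/ (between /p/ and /e/) is in the target of rule 3 but the environment (between two vowels) is not met → [f].
/e/ stays [e].
/l/ meets the environment for rule 4 (word-finally or immediately before a consonant) → [ɫ].

[lezoɾopfeɫ]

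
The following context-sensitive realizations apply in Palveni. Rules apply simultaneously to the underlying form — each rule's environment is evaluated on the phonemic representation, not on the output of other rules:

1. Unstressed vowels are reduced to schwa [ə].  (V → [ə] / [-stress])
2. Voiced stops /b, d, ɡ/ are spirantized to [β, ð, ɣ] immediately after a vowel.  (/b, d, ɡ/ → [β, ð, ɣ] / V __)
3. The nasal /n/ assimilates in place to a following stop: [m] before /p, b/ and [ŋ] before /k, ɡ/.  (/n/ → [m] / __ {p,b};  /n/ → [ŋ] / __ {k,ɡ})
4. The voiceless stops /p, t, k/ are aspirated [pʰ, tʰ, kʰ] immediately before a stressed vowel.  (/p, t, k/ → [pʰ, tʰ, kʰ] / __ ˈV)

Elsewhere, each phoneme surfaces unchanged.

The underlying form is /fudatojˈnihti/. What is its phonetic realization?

/f/ (word-initial) is unaffected → [f].
/u/ (between /f/ and /d/): in an unstressed syllable, so rule 1 applies → [ə].
Rule 2 applies to /d/ (between /u/ and /a/: immediately after a vowel) → [ð].
/a/ (between /d/ and /t/): in an unstressed syllable, so rule 1 applies → [ə].
/t/ (between /a/ and /o/): rule 4 targets it, but not immediately before a stressed vowel → unchanged [t].
/o/ (between /t/ and /j/): in an unstressed syllable, so rule 1 applies → [ə].
/j/ stays [j].
/n/ (between /j/ and /i/) fails the environment for rule 3, so it stays [n].
/i/ (between /n/ and /h/) fails the environment for rule 1, so it stays [i].
/h/ — not in any rule's target class → [h].
/t/ (between /h/ and /i/) is in the target of rule 4 but the environment (immediately before a stressed vowel) is not met → [t].
Rule 1 applies to /i/ (word-final: in an unstressed syllable) → [ə].

[fəðətəjˈnihtə]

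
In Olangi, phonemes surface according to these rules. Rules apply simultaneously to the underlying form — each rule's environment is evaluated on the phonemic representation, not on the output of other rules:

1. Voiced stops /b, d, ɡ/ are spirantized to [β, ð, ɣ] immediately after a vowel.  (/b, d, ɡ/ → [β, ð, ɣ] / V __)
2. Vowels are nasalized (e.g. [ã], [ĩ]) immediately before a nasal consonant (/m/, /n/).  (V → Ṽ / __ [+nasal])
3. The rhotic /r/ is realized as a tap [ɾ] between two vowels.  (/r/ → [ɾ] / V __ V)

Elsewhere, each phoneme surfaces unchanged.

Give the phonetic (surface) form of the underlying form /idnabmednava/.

/i/ (word-initial) is in the target of rule 2 but the environment (before a nasal consonant) is not met → [i].
/d/ (between /i/ and /n/) occurs immediately after a vowel → [ð] by rule 1.
/n/ (between /d/ and /a/) is unaffected → [n].
/a/ (between /n/ and /b/) is in the target of rule 2 but the environment (before a nasal consonant) is not met → [a].
/b/ meets the environment for rule 1 (immediately after a vowel) → [β].
/m/ stays [m].
/e/ (between /m/ and /d/) is in the target of rule 2 but the environment (before a nasal consonant) is not met → [e].
/d/ meets the environment for rule 1 (immediately after a vowel) → [ð].
/n/ — not in any rule's target class → [n].
/a/ (between /n/ and /v/): rule 2 targets it, but not before a nasal consonant → unchanged [a].
/v/ (between /a/ and /a/) is unaffected → [v].
/a/ — word-final; rule 2 does not apply here → [a].

[iðnaβmeðnava]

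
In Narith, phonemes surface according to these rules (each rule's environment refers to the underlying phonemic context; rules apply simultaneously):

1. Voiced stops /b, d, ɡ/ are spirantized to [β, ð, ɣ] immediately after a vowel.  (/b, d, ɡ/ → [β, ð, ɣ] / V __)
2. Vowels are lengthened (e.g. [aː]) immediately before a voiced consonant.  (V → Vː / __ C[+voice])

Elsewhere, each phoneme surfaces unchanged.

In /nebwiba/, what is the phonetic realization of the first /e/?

[eː]

/e/ meets the environment for rule 2 (before a voiced consonant) → [eː].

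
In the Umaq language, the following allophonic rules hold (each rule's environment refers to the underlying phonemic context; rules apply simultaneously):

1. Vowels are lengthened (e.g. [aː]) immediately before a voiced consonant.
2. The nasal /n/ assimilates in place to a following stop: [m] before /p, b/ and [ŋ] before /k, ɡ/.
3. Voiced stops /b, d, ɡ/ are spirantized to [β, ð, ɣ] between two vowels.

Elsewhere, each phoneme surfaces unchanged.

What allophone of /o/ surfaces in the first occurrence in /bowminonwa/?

[oː]

/o/ (between /b/ and /w/): before a voiced consonant, so rule 1 applies → [oː].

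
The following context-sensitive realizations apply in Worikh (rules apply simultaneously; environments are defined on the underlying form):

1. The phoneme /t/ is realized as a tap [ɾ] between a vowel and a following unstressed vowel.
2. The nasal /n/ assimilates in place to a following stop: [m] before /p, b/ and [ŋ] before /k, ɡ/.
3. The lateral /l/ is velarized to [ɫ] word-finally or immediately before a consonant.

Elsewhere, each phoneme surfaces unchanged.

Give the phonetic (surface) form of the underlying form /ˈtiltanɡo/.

[ˈtiɫtaŋɡo]

/t/ (word-initial) is in the target of rule 1 but the environment (between a vowel and a following unstressed vowel) is not met → [t].
/i/ (between /t/ and /l/) is unaffected → [i].
Rule 3 applies to /l/ (between /i/ and /t/: word-finally or immediately before a consonant) → [ɫ].
/t/ (between /l/ and /a/) is in the target of rule 1 but the environment (between a vowel and a following unstressed vowel) is not met → [t].
/a/ — not in any rule's target class → [a].
/n/ meets the environment for rule 2 (before a labial or velar stop) → [ŋ].
/ɡ/ (between /n/ and /o/) is unaffected → [ɡ].
/o/ — not in any rule's target class → [o].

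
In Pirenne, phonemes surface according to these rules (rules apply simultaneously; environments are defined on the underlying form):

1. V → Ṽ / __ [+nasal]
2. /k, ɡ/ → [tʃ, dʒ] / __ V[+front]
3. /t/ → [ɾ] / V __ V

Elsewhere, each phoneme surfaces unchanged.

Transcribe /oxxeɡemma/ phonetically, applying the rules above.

[oxxedʒẽmma]

/o/ (word-initial) is in the target of rule 1 but the environment (before a nasal consonant) is not met → [o].
/x/ (between /o/ and /x/): no rule targets it → [x].
/x/ stays [x].
/e/ (between /x/ and /ɡ/): rule 1 targets it, but not before a nasal consonant → unchanged [e].
/ɡ/ — between /e/ and /e/, before a front vowel — surfaces as [dʒ] (rule 2).
Rule 1 applies to /e/ (between /ɡ/ and /m/: before a nasal consonant) → [ẽ].
/m/ (between /e/ and /m/) is unaffected → [m].
/m/ — not in any rule's target class → [m].
/a/ (word-final) is in the target of rule 1 but the environment (before a nasal consonant) is not met → [a].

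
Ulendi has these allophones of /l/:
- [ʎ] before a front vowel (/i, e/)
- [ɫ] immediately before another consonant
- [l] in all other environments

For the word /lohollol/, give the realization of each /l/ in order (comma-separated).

[l], [ɫ], [l], [l]

Occurrence 1 (position 1): no conditioning environment matches → elsewhere allophone [l].
Occurrence 2 (position 5): immediately before another consonant → [ɫ].
Occurrence 3 (position 6): no conditioning environment matches → elsewhere allophone [l].
Occurrence 4 (position 8): no conditioning environment matches → elsewhere allophone [l].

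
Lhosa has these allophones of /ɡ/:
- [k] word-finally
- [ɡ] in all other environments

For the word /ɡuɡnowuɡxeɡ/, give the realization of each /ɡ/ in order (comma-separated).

[ɡ], [ɡ], [ɡ], [k]

Occurrence 1 (position 1): no conditioning environment matches → elsewhere allophone [ɡ].
Occurrence 2 (position 3): no conditioning environment matches → elsewhere allophone [ɡ].
Occurrence 3 (position 8): no conditioning environment matches → elsewhere allophone [ɡ].
Occurrence 4 (position 11): word-finally → [k].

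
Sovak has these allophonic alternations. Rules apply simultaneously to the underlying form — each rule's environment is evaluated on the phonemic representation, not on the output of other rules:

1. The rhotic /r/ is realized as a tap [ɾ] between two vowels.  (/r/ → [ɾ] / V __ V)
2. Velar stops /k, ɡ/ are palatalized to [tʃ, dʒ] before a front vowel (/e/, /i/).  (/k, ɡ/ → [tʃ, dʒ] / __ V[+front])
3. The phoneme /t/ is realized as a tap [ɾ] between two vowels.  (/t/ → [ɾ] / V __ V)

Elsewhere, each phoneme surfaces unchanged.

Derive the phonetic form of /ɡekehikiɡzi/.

/ɡ/ (word-initial): before a front vowel, so rule 2 applies → [dʒ].
/e/ — not in any rule's target class → [e].
/k/ (between /e/ and /e/) occurs before a front vowel → [tʃ] by rule 2.
/e/ stays [e].
/h/ (between /e/ and /i/) is unaffected → [h].
/i/ stays [i].
Rule 2 applies to /k/ (between /i/ and /i/: before a front vowel) → [tʃ].
/i/ (between /k/ and /ɡ/) is unaffected → [i].
/ɡ/ (between /i/ and /z/): rule 2 targets it, but not before a front vowel → unchanged [ɡ].
/z/ (between /ɡ/ and /i/): no rule targets it → [z].
/i/ stays [i].

[dʒetʃehitʃiɡzi]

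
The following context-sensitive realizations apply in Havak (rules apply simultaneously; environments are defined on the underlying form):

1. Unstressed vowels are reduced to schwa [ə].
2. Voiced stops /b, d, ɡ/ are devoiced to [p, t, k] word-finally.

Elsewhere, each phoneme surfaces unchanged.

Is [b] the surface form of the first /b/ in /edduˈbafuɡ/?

/b/ (between /u/ and /a/): rule 2 targets it, but not word-finally → unchanged [b].
The actual realization is [b], which matches [b].

Yes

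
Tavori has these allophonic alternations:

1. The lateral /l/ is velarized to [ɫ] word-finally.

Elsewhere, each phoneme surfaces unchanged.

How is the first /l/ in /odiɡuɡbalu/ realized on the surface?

/l/ (between /a/ and /u/) is in the target of rule 1 but the environment (word-finally) is not met → [l].

[l]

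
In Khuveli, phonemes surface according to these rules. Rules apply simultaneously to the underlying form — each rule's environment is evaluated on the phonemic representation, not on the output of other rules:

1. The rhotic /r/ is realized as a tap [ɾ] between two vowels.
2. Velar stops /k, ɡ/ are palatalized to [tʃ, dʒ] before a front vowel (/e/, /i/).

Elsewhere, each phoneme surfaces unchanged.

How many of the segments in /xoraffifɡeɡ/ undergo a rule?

2

Segments that undergo a rule: /r/ → [ɾ] (rule 1); /ɡ/ → [dʒ] (rule 2).
All other segments surface unchanged.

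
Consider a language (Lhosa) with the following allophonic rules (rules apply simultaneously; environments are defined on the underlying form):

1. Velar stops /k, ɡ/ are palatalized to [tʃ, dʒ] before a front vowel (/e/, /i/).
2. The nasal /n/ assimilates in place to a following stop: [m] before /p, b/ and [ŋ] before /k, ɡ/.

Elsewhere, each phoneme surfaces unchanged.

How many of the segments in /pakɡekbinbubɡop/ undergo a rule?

2

Segments that undergo a rule: /ɡ/ → [dʒ] (rule 1); /n/ → [m] (rule 2).
All other segments surface unchanged.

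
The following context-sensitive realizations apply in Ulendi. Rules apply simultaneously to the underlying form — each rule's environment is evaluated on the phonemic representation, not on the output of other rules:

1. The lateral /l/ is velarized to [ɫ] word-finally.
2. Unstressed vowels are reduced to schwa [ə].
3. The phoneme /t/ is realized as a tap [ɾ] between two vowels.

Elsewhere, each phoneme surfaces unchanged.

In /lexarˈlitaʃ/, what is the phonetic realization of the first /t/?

/t/ — between /i/ and /a/, between two vowels — surfaces as [ɾ] (rule 3).

[ɾ]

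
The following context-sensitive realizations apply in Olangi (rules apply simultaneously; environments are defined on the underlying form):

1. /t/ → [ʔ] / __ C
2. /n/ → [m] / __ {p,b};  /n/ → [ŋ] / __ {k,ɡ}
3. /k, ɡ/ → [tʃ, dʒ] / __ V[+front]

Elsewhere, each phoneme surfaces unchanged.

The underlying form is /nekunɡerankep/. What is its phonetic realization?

/n/ (word-initial): rule 2 targets it, but not before a labial or velar stop → unchanged [n].
/e/ (between /n/ and /k/) is unaffected → [e].
/k/ (between /e/ and /u/): rule 3 targets it, but not before a front vowel → unchanged [k].
/u/ (between /k/ and /n/) is unaffected → [u].
/n/ — between /u/ and /ɡ/, before a labial or velar stop — surfaces as [ŋ] (rule 2).
Rule 3 applies to /ɡ/ (between /n/ and /e/: before a front vowel) → [dʒ].
/e/ (between /ɡ/ and /r/) is unaffected → [e].
/r/ (between /e/ and /a/) is unaffected → [r].
/a/ (between /r/ and /n/): no rule targets it → [a].
/n/ (between /a/ and /k/) occurs before a labial or velar stop → [ŋ] by rule 2.
/k/ (between /n/ and /e/) occurs before a front vowel → [tʃ] by rule 3.
/e/ (between /k/ and /p/) is unaffected → [e].
/p/ (word-final) is unaffected → [p].

[nekuŋdʒeraŋtʃep]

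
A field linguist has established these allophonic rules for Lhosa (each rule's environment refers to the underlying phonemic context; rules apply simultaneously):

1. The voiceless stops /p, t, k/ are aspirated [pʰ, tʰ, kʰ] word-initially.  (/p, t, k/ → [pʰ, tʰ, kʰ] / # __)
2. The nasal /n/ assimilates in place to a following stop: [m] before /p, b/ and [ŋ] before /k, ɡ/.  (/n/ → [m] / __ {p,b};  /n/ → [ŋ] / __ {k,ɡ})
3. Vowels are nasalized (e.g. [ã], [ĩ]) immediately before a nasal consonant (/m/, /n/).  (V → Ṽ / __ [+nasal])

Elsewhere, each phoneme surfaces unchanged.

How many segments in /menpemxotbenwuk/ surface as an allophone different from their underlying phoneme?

4

Segments that undergo a rule: /e/ → [ẽ] (rule 3); /n/ → [m] (rule 2); /e/ → [ẽ] (rule 3); /e/ → [ẽ] (rule 3).
All other segments surface unchanged.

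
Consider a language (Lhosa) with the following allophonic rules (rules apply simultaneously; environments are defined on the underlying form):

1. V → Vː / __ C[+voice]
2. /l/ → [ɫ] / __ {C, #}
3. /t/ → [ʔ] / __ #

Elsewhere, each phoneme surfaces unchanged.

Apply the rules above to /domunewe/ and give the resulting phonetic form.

[doːmuːneːwe]

/d/ (word-initial): no rule targets it → [d].
/o/ (between /d/ and /m/): before a voiced consonant, so rule 1 applies → [oː].
/m/ stays [m].
/u/ — between /m/ and /n/, before a voiced consonant — surfaces as [uː] (rule 1).
/n/ (between /u/ and /e/) is unaffected → [n].
Rule 1 applies to /e/ (between /n/ and /w/: before a voiced consonant) → [eː].
/w/ — not in any rule's target class → [w].
/e/ (word-final) fails the environment for rule 1, so it stays [e].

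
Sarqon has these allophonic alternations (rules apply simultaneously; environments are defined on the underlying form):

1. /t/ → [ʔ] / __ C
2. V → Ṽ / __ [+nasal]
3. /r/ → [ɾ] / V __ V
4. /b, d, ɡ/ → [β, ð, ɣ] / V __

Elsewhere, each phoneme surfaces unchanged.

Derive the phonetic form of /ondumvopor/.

/o/ (word-initial): before a nasal consonant, so rule 2 applies → [õ].
/d/ (between /n/ and /u/) is in the target of rule 4 but the environment (immediately after a vowel) is not met → [d].
/u/ (between /d/ and /m/) occurs before a nasal consonant → [ũ] by rule 2.
/o/ (between /v/ and /p/) is in the target of rule 2 but the environment (before a nasal consonant) is not met → [o].
/o/ (between /p/ and /r/): rule 2 targets it, but not before a nasal consonant → unchanged [o].
/r/ — word-final; rule 3 does not apply here → [r].

[õndũmvopor]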